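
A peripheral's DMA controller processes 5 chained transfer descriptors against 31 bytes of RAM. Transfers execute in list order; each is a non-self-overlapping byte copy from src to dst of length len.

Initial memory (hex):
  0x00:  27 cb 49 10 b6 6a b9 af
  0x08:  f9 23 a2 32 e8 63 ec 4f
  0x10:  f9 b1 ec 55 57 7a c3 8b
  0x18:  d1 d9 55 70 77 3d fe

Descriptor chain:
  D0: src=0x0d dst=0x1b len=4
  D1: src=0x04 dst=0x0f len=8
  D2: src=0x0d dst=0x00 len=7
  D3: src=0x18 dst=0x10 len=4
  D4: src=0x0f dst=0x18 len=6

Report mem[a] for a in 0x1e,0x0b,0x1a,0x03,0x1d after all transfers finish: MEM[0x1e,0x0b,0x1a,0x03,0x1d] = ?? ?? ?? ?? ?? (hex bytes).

MEM[0x1e,0x0b,0x1a,0x03,0x1d] = f9 32 d9 6a 23

D0: mem[0x1b..0x1e] <- [63 ec 4f f9]
D1: mem[0x0f..0x16] <- [b6 6a b9 af f9 23 a2 32]
D2: mem[0x00..0x06] <- [63 ec b6 6a b9 af f9]
D3: mem[0x10..0x13] <- [d1 d9 55 63]
D4: mem[0x18..0x1d] <- [b6 d1 d9 55 63 23]
query mem[0x1e]=0xf9, mem[0x0b]=0x32, mem[0x1a]=0xd9, mem[0x03]=0x6a, mem[0x1d]=0x23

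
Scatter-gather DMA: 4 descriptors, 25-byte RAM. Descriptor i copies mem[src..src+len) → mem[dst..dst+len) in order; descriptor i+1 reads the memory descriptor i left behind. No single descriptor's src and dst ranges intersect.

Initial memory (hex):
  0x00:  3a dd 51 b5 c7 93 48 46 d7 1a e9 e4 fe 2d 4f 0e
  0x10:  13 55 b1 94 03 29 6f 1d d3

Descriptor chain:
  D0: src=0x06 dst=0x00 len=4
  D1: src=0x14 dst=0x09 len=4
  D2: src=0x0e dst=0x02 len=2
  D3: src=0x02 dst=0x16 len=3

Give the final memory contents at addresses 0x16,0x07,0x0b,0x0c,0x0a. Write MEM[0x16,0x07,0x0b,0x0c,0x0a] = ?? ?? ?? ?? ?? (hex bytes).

MEM[0x16,0x07,0x0b,0x0c,0x0a] = 4f 46 6f 1d 29

[0] 0x06->0x00 len=4 : 48 46 d7 1a
[1] 0x14->0x09 len=4 : 03 29 6f 1d
[2] 0x0e->0x02 len=2 : 4f 0e
[3] 0x02->0x16 len=3 : 4f 0e c7
query mem[0x16]=0x4f, mem[0x07]=0x46, mem[0x0b]=0x6f, mem[0x0c]=0x1d, mem[0x0a]=0x29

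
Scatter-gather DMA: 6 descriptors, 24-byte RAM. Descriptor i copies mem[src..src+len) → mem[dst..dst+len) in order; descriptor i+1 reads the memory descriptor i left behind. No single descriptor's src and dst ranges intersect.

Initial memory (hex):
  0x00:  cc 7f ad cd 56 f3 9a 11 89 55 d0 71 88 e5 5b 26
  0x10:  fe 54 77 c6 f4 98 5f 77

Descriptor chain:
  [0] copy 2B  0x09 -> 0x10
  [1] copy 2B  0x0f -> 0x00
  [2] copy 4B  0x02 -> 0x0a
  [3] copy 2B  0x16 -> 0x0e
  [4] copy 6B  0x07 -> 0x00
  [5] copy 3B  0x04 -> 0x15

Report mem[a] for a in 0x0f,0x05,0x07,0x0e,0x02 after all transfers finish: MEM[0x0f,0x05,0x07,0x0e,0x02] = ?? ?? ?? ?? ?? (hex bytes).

MEM[0x0f,0x05,0x07,0x0e,0x02] = 77 56 11 5f 55

  after D0: wrote 2B at 0x10 = 55d0
  after D1: wrote 2B at 0x00 = 2655
  after D2: wrote 4B at 0x0a = adcd56f3
  after D3: wrote 2B at 0x0e = 5f77
  after D4: wrote 6B at 0x00 = 118955adcd56
  after D5: wrote 3B at 0x15 = cd569a
query mem[0x0f]=0x77, mem[0x05]=0x56, mem[0x07]=0x11, mem[0x0e]=0x5f, mem[0x02]=0x55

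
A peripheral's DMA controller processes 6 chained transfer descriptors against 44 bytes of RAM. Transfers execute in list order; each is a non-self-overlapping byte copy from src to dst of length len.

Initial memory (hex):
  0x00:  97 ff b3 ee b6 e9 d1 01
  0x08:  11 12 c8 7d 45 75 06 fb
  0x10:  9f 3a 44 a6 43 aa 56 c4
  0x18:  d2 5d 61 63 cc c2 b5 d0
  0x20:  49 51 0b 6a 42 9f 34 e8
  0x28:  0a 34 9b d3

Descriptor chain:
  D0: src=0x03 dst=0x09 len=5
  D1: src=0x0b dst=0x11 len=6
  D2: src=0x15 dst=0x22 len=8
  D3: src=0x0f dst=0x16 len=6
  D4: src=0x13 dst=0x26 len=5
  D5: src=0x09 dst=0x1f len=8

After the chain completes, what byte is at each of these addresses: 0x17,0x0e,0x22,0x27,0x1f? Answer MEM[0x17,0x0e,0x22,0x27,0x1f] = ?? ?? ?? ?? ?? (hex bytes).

D0: mem[0x09..0x0d] <- [ee b6 e9 d1 01]
D1: mem[0x11..0x16] <- [e9 d1 01 06 fb 9f]
D2: mem[0x22..0x29] <- [fb 9f c4 d2 5d 61 63 cc]
D3: mem[0x16..0x1b] <- [fb 9f e9 d1 01 06]
D4: mem[0x26..0x2a] <- [01 06 fb fb 9f]
D5: mem[0x1f..0x26] <- [ee b6 e9 d1 01 06 fb 9f]
query mem[0x17]=0x9f, mem[0x0e]=0x06, mem[0x22]=0xd1, mem[0x27]=0x06, mem[0x1f]=0xee

MEM[0x17,0x0e,0x22,0x27,0x1f] = 9f 06 d1 06 ee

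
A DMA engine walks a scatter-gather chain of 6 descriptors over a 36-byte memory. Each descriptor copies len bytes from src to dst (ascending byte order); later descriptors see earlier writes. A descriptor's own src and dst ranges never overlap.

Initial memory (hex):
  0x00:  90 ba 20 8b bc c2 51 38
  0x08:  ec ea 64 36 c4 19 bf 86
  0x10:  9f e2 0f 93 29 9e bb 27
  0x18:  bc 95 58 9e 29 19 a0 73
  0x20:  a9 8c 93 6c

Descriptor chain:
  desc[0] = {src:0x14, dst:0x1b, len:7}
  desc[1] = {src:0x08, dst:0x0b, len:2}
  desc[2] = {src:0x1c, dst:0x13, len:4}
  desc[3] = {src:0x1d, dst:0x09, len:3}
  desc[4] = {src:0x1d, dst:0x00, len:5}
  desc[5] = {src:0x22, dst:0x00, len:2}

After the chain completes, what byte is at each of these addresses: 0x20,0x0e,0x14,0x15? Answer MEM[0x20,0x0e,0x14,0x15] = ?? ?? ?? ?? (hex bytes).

D0: mem[0x1b..0x21] <- [29 9e bb 27 bc 95 58]
D1: mem[0x0b..0x0c] <- [ec ea]
D2: mem[0x13..0x16] <- [9e bb 27 bc]
D3: mem[0x09..0x0b] <- [bb 27 bc]
D4: mem[0x00..0x04] <- [bb 27 bc 95 58]
D5: mem[0x00..0x01] <- [93 6c]
query mem[0x20]=0x95, mem[0x0e]=0xbf, mem[0x14]=0xbb, mem[0x15]=0x27

MEM[0x20,0x0e,0x14,0x15] = 95 bf bb 27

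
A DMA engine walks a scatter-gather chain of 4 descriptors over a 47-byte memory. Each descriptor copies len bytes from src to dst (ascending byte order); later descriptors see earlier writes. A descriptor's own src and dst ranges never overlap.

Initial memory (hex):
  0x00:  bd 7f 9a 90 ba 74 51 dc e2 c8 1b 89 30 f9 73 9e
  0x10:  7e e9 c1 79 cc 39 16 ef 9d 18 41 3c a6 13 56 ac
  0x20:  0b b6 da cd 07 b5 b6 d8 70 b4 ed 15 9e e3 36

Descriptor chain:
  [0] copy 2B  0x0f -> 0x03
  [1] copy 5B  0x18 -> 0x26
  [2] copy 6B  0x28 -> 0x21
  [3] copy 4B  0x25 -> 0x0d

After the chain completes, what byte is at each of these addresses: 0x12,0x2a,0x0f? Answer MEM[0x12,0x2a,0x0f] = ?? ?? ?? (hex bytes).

MEM[0x12,0x2a,0x0f] = c1 a6 18

D0: mem[0x03..0x04] <- [9e 7e]
D1: mem[0x26..0x2a] <- [9d 18 41 3c a6]
D2: mem[0x21..0x26] <- [41 3c a6 15 9e e3]
D3: mem[0x0d..0x10] <- [9e e3 18 41]
query mem[0x12]=0xc1, mem[0x2a]=0xa6, mem[0x0f]=0x18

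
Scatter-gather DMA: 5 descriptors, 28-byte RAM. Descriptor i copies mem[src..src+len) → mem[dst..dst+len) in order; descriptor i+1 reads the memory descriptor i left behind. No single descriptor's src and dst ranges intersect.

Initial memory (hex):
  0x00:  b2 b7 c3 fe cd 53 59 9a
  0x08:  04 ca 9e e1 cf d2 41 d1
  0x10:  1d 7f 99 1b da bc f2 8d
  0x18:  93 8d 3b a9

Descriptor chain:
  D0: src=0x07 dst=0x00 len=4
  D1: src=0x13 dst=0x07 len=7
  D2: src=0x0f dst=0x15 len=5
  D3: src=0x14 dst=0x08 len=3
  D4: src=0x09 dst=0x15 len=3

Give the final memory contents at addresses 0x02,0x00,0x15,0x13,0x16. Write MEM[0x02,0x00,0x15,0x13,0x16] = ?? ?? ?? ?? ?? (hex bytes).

MEM[0x02,0x00,0x15,0x13,0x16] = ca 9a d1 1b 1d

#0 dst[0x00+4] := {0x9a,0x04,0xca,0x9e}
#1 dst[0x07+7] := {0x1b,0xda,0xbc,0xf2,0x8d,0x93,0x8d}
#2 dst[0x15+5] := {0xd1,0x1d,0x7f,0x99,0x1b}
#3 dst[0x08+3] := {0xda,0xd1,0x1d}
#4 dst[0x15+3] := {0xd1,0x1d,0x8d}
query mem[0x02]=0xca, mem[0x00]=0x9a, mem[0x15]=0xd1, mem[0x13]=0x1b, mem[0x16]=0x1d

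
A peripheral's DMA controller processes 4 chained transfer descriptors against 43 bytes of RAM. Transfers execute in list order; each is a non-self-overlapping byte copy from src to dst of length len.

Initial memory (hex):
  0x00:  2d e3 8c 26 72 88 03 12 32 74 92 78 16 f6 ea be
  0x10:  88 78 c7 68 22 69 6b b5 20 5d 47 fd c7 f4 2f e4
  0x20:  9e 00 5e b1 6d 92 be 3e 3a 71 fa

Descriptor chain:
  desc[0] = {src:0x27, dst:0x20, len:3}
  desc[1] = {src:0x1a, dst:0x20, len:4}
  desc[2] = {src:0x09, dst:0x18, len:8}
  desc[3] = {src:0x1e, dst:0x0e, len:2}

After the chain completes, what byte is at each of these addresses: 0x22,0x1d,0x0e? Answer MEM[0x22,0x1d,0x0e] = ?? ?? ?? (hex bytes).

  after D0: wrote 3B at 0x20 = 3e3a71
  after D1: wrote 4B at 0x20 = 47fdc7f4
  after D2: wrote 8B at 0x18 = 74927816f6eabe88
  after D3: wrote 2B at 0x0e = be88
query mem[0x22]=0xc7, mem[0x1d]=0xea, mem[0x0e]=0xbe

MEM[0x22,0x1d,0x0e] = c7 ea be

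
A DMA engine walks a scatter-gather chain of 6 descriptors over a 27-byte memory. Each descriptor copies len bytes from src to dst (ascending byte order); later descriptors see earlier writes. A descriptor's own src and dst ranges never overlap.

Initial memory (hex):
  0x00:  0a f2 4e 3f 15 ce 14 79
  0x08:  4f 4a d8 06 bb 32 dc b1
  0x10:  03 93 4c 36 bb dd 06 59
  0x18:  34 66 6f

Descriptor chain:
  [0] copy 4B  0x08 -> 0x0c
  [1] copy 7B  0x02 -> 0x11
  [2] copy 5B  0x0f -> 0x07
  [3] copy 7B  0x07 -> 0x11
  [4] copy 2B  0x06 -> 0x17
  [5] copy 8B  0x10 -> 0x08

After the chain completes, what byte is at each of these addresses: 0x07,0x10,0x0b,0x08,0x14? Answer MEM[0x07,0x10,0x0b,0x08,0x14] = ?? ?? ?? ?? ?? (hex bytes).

[0] 0x08->0x0c len=4 : 4f 4a d8 06
[1] 0x02->0x11 len=7 : 4e 3f 15 ce 14 79 4f
[2] 0x0f->0x07 len=5 : 06 03 4e 3f 15
[3] 0x07->0x11 len=7 : 06 03 4e 3f 15 4f 4a
[4] 0x06->0x17 len=2 : 14 06
[5] 0x10->0x08 len=8 : 03 06 03 4e 3f 15 4f 14
query mem[0x07]=0x06, mem[0x10]=0x03, mem[0x0b]=0x4e, mem[0x08]=0x03, mem[0x14]=0x3f

MEM[0x07,0x10,0x0b,0x08,0x14] = 06 03 4e 03 3f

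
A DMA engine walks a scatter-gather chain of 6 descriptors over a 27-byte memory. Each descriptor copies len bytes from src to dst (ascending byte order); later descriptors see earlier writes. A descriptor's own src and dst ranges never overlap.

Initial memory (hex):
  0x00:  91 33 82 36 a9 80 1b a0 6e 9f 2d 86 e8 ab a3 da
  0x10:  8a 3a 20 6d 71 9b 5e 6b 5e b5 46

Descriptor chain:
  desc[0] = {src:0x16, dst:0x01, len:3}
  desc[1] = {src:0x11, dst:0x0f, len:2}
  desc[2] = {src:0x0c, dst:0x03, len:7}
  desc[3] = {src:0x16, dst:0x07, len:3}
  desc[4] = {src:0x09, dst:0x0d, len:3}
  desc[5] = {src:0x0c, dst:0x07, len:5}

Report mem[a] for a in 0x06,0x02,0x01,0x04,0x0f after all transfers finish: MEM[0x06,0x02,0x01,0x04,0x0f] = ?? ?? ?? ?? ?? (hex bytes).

MEM[0x06,0x02,0x01,0x04,0x0f] = 3a 6b 5e ab 86

D0: mem[0x01..0x03] <- [5e 6b 5e]
D1: mem[0x0f..0x10] <- [3a 20]
D2: mem[0x03..0x09] <- [e8 ab a3 3a 20 3a 20]
D3: mem[0x07..0x09] <- [5e 6b 5e]
D4: mem[0x0d..0x0f] <- [5e 2d 86]
D5: mem[0x07..0x0b] <- [e8 5e 2d 86 20]
query mem[0x06]=0x3a, mem[0x02]=0x6b, mem[0x01]=0x5e, mem[0x04]=0xab, mem[0x0f]=0x86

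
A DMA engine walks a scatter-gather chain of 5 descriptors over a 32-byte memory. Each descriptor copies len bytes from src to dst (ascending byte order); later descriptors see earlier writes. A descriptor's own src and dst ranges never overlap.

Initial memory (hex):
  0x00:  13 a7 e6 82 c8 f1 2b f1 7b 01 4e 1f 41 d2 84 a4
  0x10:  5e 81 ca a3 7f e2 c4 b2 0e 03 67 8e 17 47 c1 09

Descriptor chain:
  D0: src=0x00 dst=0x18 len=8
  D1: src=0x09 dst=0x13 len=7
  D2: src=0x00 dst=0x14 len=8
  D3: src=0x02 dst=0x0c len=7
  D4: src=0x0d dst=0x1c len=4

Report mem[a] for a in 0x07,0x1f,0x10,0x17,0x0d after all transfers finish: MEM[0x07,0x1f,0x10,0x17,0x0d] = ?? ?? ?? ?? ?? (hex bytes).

MEM[0x07,0x1f,0x10,0x17,0x0d] = f1 2b 2b 82 82

  after D0: wrote 8B at 0x18 = 13a7e682c8f12bf1
  after D1: wrote 7B at 0x13 = 014e1f41d284a4
  after D2: wrote 8B at 0x14 = 13a7e682c8f12bf1
  after D3: wrote 7B at 0x0c = e682c8f12bf17b
  after D4: wrote 4B at 0x1c = 82c8f12b
query mem[0x07]=0xf1, mem[0x1f]=0x2b, mem[0x10]=0x2b, mem[0x17]=0x82, mem[0x0d]=0x82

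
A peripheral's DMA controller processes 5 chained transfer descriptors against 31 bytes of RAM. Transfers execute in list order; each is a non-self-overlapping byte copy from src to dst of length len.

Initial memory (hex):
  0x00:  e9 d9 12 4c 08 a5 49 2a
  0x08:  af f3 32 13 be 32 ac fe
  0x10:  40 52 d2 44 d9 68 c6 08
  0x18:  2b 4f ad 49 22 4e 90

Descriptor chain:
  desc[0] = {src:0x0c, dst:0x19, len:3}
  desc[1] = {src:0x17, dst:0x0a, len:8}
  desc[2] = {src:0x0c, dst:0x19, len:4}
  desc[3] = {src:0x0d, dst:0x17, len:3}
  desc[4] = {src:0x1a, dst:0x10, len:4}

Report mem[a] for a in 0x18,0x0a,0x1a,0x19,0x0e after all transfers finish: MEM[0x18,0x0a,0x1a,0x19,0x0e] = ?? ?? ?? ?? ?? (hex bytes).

MEM[0x18,0x0a,0x1a,0x19,0x0e] = ac 08 32 22 ac

#0 dst[0x19+3] := {0xbe,0x32,0xac}
#1 dst[0x0a+8] := {0x08,0x2b,0xbe,0x32,0xac,0x22,0x4e,0x90}
#2 dst[0x19+4] := {0xbe,0x32,0xac,0x22}
#3 dst[0x17+3] := {0x32,0xac,0x22}
#4 dst[0x10+4] := {0x32,0xac,0x22,0x4e}
query mem[0x18]=0xac, mem[0x0a]=0x08, mem[0x1a]=0x32, mem[0x19]=0x22, mem[0x0e]=0xac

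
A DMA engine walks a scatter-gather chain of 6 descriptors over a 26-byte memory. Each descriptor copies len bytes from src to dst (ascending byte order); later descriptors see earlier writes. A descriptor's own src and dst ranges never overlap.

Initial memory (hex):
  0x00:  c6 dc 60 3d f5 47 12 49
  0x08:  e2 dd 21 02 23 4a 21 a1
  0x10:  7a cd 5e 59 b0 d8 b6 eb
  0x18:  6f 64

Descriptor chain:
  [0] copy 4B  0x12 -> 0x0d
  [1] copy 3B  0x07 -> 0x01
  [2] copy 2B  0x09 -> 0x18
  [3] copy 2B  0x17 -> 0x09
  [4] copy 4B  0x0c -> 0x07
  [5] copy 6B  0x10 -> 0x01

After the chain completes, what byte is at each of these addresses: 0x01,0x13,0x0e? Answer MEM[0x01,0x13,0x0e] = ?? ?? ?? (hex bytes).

  after D0: wrote 4B at 0x0d = 5e59b0d8
  after D1: wrote 3B at 0x01 = 49e2dd
  after D2: wrote 2B at 0x18 = dd21
  after D3: wrote 2B at 0x09 = ebdd
  after D4: wrote 4B at 0x07 = 235e59b0
  after D5: wrote 6B at 0x01 = d8cd5e59b0d8
query mem[0x01]=0xd8, mem[0x13]=0x59, mem[0x0e]=0x59

MEM[0x01,0x13,0x0e] = d8 59 59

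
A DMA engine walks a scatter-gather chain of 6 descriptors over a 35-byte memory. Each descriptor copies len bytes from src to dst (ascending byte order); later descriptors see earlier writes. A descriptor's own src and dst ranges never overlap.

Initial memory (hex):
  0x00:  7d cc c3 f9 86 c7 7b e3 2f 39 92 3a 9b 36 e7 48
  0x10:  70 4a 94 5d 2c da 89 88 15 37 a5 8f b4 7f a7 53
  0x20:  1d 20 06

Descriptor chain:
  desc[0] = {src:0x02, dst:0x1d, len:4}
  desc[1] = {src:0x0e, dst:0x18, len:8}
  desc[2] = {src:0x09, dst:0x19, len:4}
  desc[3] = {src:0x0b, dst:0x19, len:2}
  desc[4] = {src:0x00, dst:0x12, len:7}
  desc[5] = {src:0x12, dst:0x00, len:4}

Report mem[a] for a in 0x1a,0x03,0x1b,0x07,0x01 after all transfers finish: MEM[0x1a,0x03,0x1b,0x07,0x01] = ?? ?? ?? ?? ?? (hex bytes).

MEM[0x1a,0x03,0x1b,0x07,0x01] = 9b f9 3a e3 cc

#0 dst[0x1d+4] := {0xc3,0xf9,0x86,0xc7}
#1 dst[0x18+8] := {0xe7,0x48,0x70,0x4a,0x94,0x5d,0x2c,0xda}
#2 dst[0x19+4] := {0x39,0x92,0x3a,0x9b}
#3 dst[0x19+2] := {0x3a,0x9b}
#4 dst[0x12+7] := {0x7d,0xcc,0xc3,0xf9,0x86,0xc7,0x7b}
#5 dst[0x00+4] := {0x7d,0xcc,0xc3,0xf9}
query mem[0x1a]=0x9b, mem[0x03]=0xf9, mem[0x1b]=0x3a, mem[0x07]=0xe3, mem[0x01]=0xcc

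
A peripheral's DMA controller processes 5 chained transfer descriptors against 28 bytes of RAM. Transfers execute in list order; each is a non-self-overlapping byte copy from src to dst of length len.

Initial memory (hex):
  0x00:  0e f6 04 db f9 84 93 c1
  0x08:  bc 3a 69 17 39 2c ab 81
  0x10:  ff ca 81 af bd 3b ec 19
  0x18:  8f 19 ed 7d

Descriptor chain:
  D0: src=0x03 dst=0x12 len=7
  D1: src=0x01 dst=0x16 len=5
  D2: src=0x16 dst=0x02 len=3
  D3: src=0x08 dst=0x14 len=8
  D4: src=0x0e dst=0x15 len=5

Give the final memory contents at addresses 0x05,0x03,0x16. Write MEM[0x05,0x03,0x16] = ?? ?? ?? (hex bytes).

  after D0: wrote 7B at 0x12 = dbf98493c1bc3a
  after D1: wrote 5B at 0x16 = f604dbf984
  after D2: wrote 3B at 0x02 = f604db
  after D3: wrote 8B at 0x14 = bc3a6917392cab81
  after D4: wrote 5B at 0x15 = ab81ffcadb
query mem[0x05]=0x84, mem[0x03]=0x04, mem[0x16]=0x81

MEM[0x05,0x03,0x16] = 84 04 81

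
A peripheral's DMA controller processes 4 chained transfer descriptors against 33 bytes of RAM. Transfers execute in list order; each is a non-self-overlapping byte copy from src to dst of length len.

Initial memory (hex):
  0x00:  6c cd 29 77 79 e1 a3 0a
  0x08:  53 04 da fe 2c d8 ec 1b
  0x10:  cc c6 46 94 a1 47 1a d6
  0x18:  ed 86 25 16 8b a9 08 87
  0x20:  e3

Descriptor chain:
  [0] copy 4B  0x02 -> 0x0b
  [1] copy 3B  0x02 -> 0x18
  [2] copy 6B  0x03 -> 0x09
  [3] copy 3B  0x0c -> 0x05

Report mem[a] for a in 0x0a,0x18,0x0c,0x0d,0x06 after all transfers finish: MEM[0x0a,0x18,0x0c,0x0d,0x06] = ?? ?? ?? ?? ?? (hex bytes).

[0] 0x02->0x0b len=4 : 29 77 79 e1
[1] 0x02->0x18 len=3 : 29 77 79
[2] 0x03->0x09 len=6 : 77 79 e1 a3 0a 53
[3] 0x0c->0x05 len=3 : a3 0a 53
query mem[0x0a]=0x79, mem[0x18]=0x29, mem[0x0c]=0xa3, mem[0x0d]=0x0a, mem[0x06]=0x0a

MEM[0x0a,0x18,0x0c,0x0d,0x06] = 79 29 a3 0a 0a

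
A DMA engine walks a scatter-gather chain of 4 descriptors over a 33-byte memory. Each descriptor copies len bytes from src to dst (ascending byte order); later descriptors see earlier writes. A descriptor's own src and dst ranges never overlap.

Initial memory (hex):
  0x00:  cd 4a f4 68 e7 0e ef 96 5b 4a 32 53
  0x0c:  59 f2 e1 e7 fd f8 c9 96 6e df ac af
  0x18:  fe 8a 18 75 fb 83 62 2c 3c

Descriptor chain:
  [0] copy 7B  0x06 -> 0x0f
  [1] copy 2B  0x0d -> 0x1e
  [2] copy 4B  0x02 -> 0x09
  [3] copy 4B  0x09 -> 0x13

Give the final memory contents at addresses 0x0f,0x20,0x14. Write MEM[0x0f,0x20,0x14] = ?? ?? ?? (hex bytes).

  after D0: wrote 7B at 0x0f = ef965b4a325359
  after D1: wrote 2B at 0x1e = f2e1
  after D2: wrote 4B at 0x09 = f468e70e
  after D3: wrote 4B at 0x13 = f468e70e
query mem[0x0f]=0xef, mem[0x20]=0x3c, mem[0x14]=0x68

MEM[0x0f,0x20,0x14] = ef 3c 68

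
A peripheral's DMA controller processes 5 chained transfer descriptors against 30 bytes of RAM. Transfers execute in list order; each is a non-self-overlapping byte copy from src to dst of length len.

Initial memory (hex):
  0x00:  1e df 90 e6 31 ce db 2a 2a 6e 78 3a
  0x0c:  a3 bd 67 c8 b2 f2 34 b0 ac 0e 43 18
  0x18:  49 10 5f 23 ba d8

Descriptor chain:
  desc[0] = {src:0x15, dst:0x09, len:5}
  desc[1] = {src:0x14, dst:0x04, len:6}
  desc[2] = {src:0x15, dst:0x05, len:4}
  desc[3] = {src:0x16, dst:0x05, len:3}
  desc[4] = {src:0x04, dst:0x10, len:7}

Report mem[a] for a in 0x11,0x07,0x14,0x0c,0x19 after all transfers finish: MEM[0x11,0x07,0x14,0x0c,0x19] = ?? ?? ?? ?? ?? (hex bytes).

[0] 0x15->0x09 len=5 : 0e 43 18 49 10
[1] 0x14->0x04 len=6 : ac 0e 43 18 49 10
[2] 0x15->0x05 len=4 : 0e 43 18 49
[3] 0x16->0x05 len=3 : 43 18 49
[4] 0x04->0x10 len=7 : ac 43 18 49 49 10 43
query mem[0x11]=0x43, mem[0x07]=0x49, mem[0x14]=0x49, mem[0x0c]=0x49, mem[0x19]=0x10

MEM[0x11,0x07,0x14,0x0c,0x19] = 43 49 49 49 10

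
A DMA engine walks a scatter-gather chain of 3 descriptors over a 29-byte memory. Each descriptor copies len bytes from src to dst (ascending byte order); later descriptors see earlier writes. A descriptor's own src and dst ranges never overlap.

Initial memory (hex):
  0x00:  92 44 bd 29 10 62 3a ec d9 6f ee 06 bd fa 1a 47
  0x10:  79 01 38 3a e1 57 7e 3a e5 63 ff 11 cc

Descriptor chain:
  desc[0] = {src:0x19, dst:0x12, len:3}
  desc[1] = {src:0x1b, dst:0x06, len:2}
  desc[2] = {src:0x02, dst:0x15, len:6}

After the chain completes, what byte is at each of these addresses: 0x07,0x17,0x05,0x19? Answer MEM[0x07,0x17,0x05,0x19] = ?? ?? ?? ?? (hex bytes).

MEM[0x07,0x17,0x05,0x19] = cc 10 62 11

[0] 0x19->0x12 len=3 : 63 ff 11
[1] 0x1b->0x06 len=2 : 11 cc
[2] 0x02->0x15 len=6 : bd 29 10 62 11 cc
query mem[0x07]=0xcc, mem[0x17]=0x10, mem[0x05]=0x62, mem[0x19]=0x11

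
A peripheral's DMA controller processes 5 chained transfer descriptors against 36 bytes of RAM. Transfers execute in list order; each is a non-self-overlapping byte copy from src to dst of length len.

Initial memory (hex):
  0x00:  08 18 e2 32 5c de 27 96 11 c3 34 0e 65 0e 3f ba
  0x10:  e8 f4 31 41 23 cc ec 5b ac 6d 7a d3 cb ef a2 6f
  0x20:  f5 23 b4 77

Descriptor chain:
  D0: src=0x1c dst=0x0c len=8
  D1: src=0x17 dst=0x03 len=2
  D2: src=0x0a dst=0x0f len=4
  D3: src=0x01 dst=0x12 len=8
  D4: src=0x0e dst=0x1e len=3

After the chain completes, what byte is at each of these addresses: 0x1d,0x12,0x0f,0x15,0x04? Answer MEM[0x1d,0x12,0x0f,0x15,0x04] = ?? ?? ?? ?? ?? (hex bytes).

[0] 0x1c->0x0c len=8 : cb ef a2 6f f5 23 b4 77
[1] 0x17->0x03 len=2 : 5b ac
[2] 0x0a->0x0f len=4 : 34 0e cb ef
[3] 0x01->0x12 len=8 : 18 e2 5b ac de 27 96 11
[4] 0x0e->0x1e len=3 : a2 34 0e
query mem[0x1d]=0xef, mem[0x12]=0x18, mem[0x0f]=0x34, mem[0x15]=0xac, mem[0x04]=0xac

MEM[0x1d,0x12,0x0f,0x15,0x04] = ef 18 34 ac ac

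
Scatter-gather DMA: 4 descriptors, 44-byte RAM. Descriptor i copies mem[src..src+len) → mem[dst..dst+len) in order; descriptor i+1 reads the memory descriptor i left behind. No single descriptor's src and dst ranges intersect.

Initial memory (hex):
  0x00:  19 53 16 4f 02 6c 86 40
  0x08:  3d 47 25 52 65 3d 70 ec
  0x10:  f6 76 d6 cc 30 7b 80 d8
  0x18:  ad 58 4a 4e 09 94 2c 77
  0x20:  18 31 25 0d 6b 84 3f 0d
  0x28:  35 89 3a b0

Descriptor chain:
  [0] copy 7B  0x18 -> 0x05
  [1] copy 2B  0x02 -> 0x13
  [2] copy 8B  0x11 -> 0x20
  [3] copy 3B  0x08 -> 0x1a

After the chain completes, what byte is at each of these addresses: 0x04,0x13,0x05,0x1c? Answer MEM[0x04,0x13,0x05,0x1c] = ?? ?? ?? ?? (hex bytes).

MEM[0x04,0x13,0x05,0x1c] = 02 16 ad 94

  after D0: wrote 7B at 0x05 = ad584a4e09942c
  after D1: wrote 2B at 0x13 = 164f
  after D2: wrote 8B at 0x20 = 76d6164f7b80d8ad
  after D3: wrote 3B at 0x1a = 4e0994
query mem[0x04]=0x02, mem[0x13]=0x16, mem[0x05]=0xad, mem[0x1c]=0x94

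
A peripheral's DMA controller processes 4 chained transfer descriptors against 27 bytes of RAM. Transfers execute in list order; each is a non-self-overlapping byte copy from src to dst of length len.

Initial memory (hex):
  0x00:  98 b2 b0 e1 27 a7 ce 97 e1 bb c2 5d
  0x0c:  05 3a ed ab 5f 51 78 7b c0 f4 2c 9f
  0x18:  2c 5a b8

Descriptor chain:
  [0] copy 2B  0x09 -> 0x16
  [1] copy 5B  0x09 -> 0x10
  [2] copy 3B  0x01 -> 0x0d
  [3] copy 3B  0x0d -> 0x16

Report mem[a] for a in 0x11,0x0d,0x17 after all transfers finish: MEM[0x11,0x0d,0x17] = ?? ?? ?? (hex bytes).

MEM[0x11,0x0d,0x17] = c2 b2 b0

[0] 0x09->0x16 len=2 : bb c2
[1] 0x09->0x10 len=5 : bb c2 5d 05 3a
[2] 0x01->0x0d len=3 : b2 b0 e1
[3] 0x0d->0x16 len=3 : b2 b0 e1
query mem[0x11]=0xc2, mem[0x0d]=0xb2, mem[0x17]=0xb0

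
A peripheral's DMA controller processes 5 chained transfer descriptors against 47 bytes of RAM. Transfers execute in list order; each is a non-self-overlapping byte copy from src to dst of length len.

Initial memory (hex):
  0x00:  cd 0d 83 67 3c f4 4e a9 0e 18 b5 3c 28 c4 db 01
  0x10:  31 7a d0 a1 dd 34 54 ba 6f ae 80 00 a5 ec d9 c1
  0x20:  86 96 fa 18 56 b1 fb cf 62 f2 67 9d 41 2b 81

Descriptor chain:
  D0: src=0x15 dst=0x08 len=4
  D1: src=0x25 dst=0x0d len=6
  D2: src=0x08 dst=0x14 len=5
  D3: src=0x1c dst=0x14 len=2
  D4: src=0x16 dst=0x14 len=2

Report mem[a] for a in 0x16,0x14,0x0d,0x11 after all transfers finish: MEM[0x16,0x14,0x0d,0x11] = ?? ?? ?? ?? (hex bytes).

#0 dst[0x08+4] := {0x34,0x54,0xba,0x6f}
#1 dst[0x0d+6] := {0xb1,0xfb,0xcf,0x62,0xf2,0x67}
#2 dst[0x14+5] := {0x34,0x54,0xba,0x6f,0x28}
#3 dst[0x14+2] := {0xa5,0xec}
#4 dst[0x14+2] := {0xba,0x6f}
query mem[0x16]=0xba, mem[0x14]=0xba, mem[0x0d]=0xb1, mem[0x11]=0xf2

MEM[0x16,0x14,0x0d,0x11] = ba ba b1 f2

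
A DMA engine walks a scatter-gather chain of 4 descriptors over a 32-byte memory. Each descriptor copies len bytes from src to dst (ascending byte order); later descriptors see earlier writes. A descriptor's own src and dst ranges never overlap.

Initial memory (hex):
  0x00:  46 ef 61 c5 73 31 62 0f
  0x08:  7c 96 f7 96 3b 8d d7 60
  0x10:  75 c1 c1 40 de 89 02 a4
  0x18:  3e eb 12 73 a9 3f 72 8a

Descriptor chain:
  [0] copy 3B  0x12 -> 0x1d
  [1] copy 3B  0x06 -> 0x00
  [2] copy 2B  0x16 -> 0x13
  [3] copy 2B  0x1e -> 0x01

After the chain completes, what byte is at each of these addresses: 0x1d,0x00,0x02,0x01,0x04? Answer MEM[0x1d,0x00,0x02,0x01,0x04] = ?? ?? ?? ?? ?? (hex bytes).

D0: mem[0x1d..0x1f] <- [c1 40 de]
D1: mem[0x00..0x02] <- [62 0f 7c]
D2: mem[0x13..0x14] <- [02 a4]
D3: mem[0x01..0x02] <- [40 de]
query mem[0x1d]=0xc1, mem[0x00]=0x62, mem[0x02]=0xde, mem[0x01]=0x40, mem[0x04]=0x73

MEM[0x1d,0x00,0x02,0x01,0x04] = c1 62 de 40 73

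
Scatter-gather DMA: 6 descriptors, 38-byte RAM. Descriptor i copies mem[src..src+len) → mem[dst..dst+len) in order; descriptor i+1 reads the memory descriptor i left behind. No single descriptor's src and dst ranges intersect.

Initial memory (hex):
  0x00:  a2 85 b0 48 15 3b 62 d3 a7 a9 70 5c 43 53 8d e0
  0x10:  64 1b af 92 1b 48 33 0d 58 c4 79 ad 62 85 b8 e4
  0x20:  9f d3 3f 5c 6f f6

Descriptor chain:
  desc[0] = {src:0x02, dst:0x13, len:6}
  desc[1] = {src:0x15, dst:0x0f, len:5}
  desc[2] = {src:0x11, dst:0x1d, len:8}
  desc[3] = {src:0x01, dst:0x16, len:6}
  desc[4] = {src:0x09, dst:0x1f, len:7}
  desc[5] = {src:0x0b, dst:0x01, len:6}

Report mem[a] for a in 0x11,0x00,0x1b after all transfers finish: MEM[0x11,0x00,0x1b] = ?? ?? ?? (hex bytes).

  after D0: wrote 6B at 0x13 = b048153b62d3
  after D1: wrote 5B at 0x0f = 153b62d3c4
  after D2: wrote 8B at 0x1d = 62d3c448153b62d3
  after D3: wrote 6B at 0x16 = 85b048153b62
  after D4: wrote 7B at 0x1f = a9705c43538d15
  after D5: wrote 6B at 0x01 = 5c43538d153b
query mem[0x11]=0x62, mem[0x00]=0xa2, mem[0x1b]=0x62

MEM[0x11,0x00,0x1b] = 62 a2 62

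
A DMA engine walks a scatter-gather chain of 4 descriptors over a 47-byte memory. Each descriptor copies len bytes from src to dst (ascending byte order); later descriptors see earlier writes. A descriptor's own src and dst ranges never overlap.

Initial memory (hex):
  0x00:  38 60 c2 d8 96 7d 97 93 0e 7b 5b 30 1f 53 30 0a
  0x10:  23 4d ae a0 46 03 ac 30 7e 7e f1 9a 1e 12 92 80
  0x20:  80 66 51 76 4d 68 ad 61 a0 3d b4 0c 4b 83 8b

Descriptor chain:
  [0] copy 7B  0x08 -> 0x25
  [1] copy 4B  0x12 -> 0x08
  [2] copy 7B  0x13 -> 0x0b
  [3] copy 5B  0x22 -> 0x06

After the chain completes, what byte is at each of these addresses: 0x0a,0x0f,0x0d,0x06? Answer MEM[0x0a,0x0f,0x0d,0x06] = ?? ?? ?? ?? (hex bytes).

MEM[0x0a,0x0f,0x0d,0x06] = 7b 30 03 51

D0: mem[0x25..0x2b] <- [0e 7b 5b 30 1f 53 30]
D1: mem[0x08..0x0b] <- [ae a0 46 03]
D2: mem[0x0b..0x11] <- [a0 46 03 ac 30 7e 7e]
D3: mem[0x06..0x0a] <- [51 76 4d 0e 7b]
query mem[0x0a]=0x7b, mem[0x0f]=0x30, mem[0x0d]=0x03, mem[0x06]=0x51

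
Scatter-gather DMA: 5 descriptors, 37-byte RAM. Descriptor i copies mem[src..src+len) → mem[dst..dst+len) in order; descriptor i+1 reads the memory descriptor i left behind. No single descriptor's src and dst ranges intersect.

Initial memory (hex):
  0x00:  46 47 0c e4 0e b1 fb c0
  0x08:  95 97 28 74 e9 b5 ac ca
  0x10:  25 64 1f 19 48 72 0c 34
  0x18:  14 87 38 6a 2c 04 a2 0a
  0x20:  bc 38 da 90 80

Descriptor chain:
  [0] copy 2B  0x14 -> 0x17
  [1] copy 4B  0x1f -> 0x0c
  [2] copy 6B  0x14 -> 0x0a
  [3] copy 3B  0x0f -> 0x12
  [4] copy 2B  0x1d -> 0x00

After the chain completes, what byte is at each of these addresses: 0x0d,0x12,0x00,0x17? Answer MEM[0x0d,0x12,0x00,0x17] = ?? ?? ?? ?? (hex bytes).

MEM[0x0d,0x12,0x00,0x17] = 48 87 04 48

  after D0: wrote 2B at 0x17 = 4872
  after D1: wrote 4B at 0x0c = 0abc38da
  after D2: wrote 6B at 0x0a = 48720c487287
  after D3: wrote 3B at 0x12 = 872564
  after D4: wrote 2B at 0x00 = 04a2
query mem[0x0d]=0x48, mem[0x12]=0x87, mem[0x00]=0x04, mem[0x17]=0x48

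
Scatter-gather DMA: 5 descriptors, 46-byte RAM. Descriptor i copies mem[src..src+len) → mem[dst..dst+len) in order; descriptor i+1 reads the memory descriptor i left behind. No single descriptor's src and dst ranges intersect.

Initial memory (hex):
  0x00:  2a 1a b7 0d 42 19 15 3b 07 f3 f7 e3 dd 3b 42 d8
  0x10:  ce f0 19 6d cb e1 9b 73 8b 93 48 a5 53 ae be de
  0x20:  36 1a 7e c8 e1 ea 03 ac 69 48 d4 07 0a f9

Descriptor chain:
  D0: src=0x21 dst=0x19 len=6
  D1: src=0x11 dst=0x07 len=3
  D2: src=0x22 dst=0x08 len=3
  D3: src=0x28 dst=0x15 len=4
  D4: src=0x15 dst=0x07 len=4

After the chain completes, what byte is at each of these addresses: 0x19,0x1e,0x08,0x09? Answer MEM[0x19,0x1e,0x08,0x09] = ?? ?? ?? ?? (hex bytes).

[0] 0x21->0x19 len=6 : 1a 7e c8 e1 ea 03
[1] 0x11->0x07 len=3 : f0 19 6d
[2] 0x22->0x08 len=3 : 7e c8 e1
[3] 0x28->0x15 len=4 : 69 48 d4 07
[4] 0x15->0x07 len=4 : 69 48 d4 07
query mem[0x19]=0x1a, mem[0x1e]=0x03, mem[0x08]=0x48, mem[0x09]=0xd4

MEM[0x19,0x1e,0x08,0x09] = 1a 03 48 d4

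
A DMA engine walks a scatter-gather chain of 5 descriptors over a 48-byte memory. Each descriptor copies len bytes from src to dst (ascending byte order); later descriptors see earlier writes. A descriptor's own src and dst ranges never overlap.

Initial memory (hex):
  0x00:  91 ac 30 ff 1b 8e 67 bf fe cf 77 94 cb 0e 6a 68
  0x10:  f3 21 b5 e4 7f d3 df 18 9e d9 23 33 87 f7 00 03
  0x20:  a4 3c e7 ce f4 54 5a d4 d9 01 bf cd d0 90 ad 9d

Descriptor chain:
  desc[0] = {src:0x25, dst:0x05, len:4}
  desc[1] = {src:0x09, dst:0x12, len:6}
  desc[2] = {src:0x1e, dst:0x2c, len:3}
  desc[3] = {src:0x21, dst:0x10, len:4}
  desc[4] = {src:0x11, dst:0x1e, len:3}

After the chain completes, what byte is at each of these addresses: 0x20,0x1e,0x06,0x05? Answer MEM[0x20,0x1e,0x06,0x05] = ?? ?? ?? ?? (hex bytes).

MEM[0x20,0x1e,0x06,0x05] = f4 e7 5a 54

[0] 0x25->0x05 len=4 : 54 5a d4 d9
[1] 0x09->0x12 len=6 : cf 77 94 cb 0e 6a
[2] 0x1e->0x2c len=3 : 00 03 a4
[3] 0x21->0x10 len=4 : 3c e7 ce f4
[4] 0x11->0x1e len=3 : e7 ce f4
query mem[0x20]=0xf4, mem[0x1e]=0xe7, mem[0x06]=0x5a, mem[0x05]=0x54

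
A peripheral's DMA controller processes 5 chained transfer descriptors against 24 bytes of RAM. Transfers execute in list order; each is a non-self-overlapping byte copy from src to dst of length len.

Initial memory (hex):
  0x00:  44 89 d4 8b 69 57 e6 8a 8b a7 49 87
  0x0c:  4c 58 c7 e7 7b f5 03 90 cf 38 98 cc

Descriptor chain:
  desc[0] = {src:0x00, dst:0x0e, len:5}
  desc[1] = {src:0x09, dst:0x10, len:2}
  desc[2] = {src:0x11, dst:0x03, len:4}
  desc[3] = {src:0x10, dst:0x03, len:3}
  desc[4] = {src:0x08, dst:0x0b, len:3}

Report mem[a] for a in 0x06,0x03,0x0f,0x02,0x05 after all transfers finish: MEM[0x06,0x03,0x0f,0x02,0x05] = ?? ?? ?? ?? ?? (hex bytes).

MEM[0x06,0x03,0x0f,0x02,0x05] = cf a7 89 d4 69

[0] 0x00->0x0e len=5 : 44 89 d4 8b 69
[1] 0x09->0x10 len=2 : a7 49
[2] 0x11->0x03 len=4 : 49 69 90 cf
[3] 0x10->0x03 len=3 : a7 49 69
[4] 0x08->0x0b len=3 : 8b a7 49
query mem[0x06]=0xcf, mem[0x03]=0xa7, mem[0x0f]=0x89, mem[0x02]=0xd4, mem[0x05]=0x69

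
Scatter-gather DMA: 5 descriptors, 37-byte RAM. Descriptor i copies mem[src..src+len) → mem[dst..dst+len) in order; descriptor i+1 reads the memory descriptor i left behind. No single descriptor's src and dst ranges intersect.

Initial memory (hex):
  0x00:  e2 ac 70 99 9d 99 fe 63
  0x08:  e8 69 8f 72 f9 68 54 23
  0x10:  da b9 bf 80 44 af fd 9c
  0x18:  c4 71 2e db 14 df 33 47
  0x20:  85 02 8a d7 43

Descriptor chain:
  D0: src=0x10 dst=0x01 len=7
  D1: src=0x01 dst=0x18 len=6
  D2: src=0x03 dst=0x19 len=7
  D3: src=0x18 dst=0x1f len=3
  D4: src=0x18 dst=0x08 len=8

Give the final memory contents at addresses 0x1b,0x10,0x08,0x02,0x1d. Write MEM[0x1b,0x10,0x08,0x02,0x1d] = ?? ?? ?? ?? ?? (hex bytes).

D0: mem[0x01..0x07] <- [da b9 bf 80 44 af fd]
D1: mem[0x18..0x1d] <- [da b9 bf 80 44 af]
D2: mem[0x19..0x1f] <- [bf 80 44 af fd e8 69]
D3: mem[0x1f..0x21] <- [da bf 80]
D4: mem[0x08..0x0f] <- [da bf 80 44 af fd e8 da]
query mem[0x1b]=0x44, mem[0x10]=0xda, mem[0x08]=0xda, mem[0x02]=0xb9, mem[0x1d]=0xfd

MEM[0x1b,0x10,0x08,0x02,0x1d] = 44 da da b9 fd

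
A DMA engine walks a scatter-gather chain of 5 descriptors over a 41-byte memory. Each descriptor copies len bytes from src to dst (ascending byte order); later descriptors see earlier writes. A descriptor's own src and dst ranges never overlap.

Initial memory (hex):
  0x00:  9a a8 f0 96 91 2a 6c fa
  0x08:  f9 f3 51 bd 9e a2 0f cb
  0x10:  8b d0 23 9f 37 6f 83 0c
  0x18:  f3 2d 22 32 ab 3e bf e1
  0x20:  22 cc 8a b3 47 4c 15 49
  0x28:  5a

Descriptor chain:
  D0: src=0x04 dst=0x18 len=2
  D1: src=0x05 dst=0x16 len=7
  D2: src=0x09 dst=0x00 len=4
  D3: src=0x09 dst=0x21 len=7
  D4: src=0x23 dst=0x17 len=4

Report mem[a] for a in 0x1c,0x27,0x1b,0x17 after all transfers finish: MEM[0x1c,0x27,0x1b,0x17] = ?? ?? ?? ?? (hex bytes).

[0] 0x04->0x18 len=2 : 91 2a
[1] 0x05->0x16 len=7 : 2a 6c fa f9 f3 51 bd
[2] 0x09->0x00 len=4 : f3 51 bd 9e
[3] 0x09->0x21 len=7 : f3 51 bd 9e a2 0f cb
[4] 0x23->0x17 len=4 : bd 9e a2 0f
query mem[0x1c]=0xbd, mem[0x27]=0xcb, mem[0x1b]=0x51, mem[0x17]=0xbd

MEM[0x1c,0x27,0x1b,0x17] = bd cb 51 bd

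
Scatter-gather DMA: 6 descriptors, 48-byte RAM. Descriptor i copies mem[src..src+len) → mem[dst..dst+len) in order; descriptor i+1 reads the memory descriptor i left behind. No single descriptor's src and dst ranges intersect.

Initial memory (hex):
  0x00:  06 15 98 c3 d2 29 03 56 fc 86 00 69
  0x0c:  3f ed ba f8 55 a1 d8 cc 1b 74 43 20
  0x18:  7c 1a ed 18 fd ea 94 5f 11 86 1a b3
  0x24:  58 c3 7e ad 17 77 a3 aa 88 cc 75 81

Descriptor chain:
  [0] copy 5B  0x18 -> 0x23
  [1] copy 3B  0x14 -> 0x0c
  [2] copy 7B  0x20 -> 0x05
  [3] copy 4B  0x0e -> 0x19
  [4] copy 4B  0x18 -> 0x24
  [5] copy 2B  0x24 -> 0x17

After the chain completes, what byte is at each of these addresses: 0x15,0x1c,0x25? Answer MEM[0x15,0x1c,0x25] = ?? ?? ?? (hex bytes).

[0] 0x18->0x23 len=5 : 7c 1a ed 18 fd
[1] 0x14->0x0c len=3 : 1b 74 43
[2] 0x20->0x05 len=7 : 11 86 1a 7c 1a ed 18
[3] 0x0e->0x19 len=4 : 43 f8 55 a1
[4] 0x18->0x24 len=4 : 7c 43 f8 55
[5] 0x24->0x17 len=2 : 7c 43
query mem[0x15]=0x74, mem[0x1c]=0xa1, mem[0x25]=0x43

MEM[0x15,0x1c,0x25] = 74 a1 43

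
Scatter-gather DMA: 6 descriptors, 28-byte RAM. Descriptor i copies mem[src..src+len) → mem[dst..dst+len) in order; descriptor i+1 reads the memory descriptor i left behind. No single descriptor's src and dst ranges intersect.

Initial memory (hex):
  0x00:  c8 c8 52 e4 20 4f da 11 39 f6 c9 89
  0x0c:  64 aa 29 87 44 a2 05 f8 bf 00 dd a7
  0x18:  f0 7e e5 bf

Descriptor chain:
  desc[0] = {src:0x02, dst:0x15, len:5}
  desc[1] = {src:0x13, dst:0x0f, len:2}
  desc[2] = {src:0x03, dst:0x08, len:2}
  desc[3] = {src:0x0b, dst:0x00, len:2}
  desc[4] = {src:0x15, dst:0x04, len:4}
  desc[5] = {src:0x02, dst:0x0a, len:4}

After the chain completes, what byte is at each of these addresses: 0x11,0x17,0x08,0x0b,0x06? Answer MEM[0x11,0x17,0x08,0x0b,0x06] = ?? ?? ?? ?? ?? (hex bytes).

D0: mem[0x15..0x19] <- [52 e4 20 4f da]
D1: mem[0x0f..0x10] <- [f8 bf]
D2: mem[0x08..0x09] <- [e4 20]
D3: mem[0x00..0x01] <- [89 64]
D4: mem[0x04..0x07] <- [52 e4 20 4f]
D5: mem[0x0a..0x0d] <- [52 e4 52 e4]
query mem[0x11]=0xa2, mem[0x17]=0x20, mem[0x08]=0xe4, mem[0x0b]=0xe4, mem[0x06]=0x20

MEM[0x11,0x17,0x08,0x0b,0x06] = a2 20 e4 e4 20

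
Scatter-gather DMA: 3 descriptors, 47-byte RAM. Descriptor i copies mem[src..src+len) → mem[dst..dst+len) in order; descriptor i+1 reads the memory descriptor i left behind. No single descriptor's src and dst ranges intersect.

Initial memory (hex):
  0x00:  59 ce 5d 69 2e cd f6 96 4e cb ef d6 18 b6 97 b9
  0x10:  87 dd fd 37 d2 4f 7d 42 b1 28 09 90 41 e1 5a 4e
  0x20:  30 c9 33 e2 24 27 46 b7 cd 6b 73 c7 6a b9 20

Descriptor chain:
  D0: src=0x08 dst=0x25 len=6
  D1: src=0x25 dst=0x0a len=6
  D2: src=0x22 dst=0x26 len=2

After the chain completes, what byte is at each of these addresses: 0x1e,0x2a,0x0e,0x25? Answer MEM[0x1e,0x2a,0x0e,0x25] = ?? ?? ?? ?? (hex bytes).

D0: mem[0x25..0x2a] <- [4e cb ef d6 18 b6]
D1: mem[0x0a..0x0f] <- [4e cb ef d6 18 b6]
D2: mem[0x26..0x27] <- [33 e2]
query mem[0x1e]=0x5a, mem[0x2a]=0xb6, mem[0x0e]=0x18, mem[0x25]=0x4e

MEM[0x1e,0x2a,0x0e,0x25] = 5a b6 18 4e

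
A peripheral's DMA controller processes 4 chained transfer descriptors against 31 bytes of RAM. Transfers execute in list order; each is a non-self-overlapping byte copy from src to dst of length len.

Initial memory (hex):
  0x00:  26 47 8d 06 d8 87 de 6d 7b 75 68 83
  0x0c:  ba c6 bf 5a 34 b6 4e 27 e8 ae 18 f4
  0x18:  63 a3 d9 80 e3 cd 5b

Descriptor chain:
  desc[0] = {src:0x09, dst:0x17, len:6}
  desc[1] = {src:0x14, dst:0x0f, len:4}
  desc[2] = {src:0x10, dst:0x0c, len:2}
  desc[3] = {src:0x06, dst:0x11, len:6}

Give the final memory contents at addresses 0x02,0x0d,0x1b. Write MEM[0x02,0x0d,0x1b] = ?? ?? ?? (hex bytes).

MEM[0x02,0x0d,0x1b] = 8d 18 c6

[0] 0x09->0x17 len=6 : 75 68 83 ba c6 bf
[1] 0x14->0x0f len=4 : e8 ae 18 75
[2] 0x10->0x0c len=2 : ae 18
[3] 0x06->0x11 len=6 : de 6d 7b 75 68 83
query mem[0x02]=0x8d, mem[0x0d]=0x18, mem[0x1b]=0xc6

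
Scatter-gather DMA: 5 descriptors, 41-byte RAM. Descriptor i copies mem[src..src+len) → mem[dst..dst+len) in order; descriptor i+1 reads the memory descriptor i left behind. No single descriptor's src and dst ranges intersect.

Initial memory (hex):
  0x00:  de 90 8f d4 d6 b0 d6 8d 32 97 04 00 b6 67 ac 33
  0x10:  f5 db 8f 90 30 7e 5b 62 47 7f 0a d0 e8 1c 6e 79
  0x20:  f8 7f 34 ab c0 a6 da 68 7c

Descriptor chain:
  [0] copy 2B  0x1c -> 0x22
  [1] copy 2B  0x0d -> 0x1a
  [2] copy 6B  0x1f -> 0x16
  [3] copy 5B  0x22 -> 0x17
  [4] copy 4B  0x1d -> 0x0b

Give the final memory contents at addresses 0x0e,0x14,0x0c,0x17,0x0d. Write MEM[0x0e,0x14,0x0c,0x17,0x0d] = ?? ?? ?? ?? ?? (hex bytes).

MEM[0x0e,0x14,0x0c,0x17,0x0d] = f8 30 6e e8 79

#0 dst[0x22+2] := {0xe8,0x1c}
#1 dst[0x1a+2] := {0x67,0xac}
#2 dst[0x16+6] := {0x79,0xf8,0x7f,0xe8,0x1c,0xc0}
#3 dst[0x17+5] := {0xe8,0x1c,0xc0,0xa6,0xda}
#4 dst[0x0b+4] := {0x1c,0x6e,0x79,0xf8}
query mem[0x0e]=0xf8, mem[0x14]=0x30, mem[0x0c]=0x6e, mem[0x17]=0xe8, mem[0x0d]=0x79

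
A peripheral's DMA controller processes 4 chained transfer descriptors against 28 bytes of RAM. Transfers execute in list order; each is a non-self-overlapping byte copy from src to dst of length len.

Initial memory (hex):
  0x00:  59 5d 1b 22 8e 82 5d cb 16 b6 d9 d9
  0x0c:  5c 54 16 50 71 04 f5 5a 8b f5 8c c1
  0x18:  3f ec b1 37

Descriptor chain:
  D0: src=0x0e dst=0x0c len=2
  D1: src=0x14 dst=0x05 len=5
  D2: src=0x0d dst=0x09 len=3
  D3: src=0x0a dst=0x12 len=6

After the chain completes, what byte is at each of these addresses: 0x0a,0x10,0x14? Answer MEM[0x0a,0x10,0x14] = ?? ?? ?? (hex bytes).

D0: mem[0x0c..0x0d] <- [16 50]
D1: mem[0x05..0x09] <- [8b f5 8c c1 3f]
D2: mem[0x09..0x0b] <- [50 16 50]
D3: mem[0x12..0x17] <- [16 50 16 50 16 50]
query mem[0x0a]=0x16, mem[0x10]=0x71, mem[0x14]=0x16

MEM[0x0a,0x10,0x14] = 16 71 16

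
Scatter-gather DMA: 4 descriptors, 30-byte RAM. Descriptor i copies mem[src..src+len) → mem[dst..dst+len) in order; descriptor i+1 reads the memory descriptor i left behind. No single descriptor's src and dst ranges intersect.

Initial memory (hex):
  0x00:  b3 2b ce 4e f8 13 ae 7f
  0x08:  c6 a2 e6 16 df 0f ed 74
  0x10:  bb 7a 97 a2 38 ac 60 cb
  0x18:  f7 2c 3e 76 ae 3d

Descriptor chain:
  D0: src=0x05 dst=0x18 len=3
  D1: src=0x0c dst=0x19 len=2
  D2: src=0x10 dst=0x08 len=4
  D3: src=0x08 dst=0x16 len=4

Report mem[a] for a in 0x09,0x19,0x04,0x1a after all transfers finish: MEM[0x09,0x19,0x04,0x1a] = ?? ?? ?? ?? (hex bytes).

[0] 0x05->0x18 len=3 : 13 ae 7f
[1] 0x0c->0x19 len=2 : df 0f
[2] 0x10->0x08 len=4 : bb 7a 97 a2
[3] 0x08->0x16 len=4 : bb 7a 97 a2
query mem[0x09]=0x7a, mem[0x19]=0xa2, mem[0x04]=0xf8, mem[0x1a]=0x0f

MEM[0x09,0x19,0x04,0x1a] = 7a a2 f8 0f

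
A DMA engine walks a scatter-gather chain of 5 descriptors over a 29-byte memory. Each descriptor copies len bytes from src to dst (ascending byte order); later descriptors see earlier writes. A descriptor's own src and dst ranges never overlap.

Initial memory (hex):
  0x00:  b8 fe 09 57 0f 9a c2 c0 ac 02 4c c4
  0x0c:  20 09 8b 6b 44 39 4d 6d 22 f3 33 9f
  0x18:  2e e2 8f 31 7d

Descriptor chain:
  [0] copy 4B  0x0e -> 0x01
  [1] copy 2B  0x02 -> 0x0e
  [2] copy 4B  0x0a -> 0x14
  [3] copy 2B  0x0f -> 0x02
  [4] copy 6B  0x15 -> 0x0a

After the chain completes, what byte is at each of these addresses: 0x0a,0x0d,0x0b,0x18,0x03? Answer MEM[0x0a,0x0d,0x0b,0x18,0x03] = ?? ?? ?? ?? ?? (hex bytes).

  after D0: wrote 4B at 0x01 = 8b6b4439
  after D1: wrote 2B at 0x0e = 6b44
  after D2: wrote 4B at 0x14 = 4cc42009
  after D3: wrote 2B at 0x02 = 4444
  after D4: wrote 6B at 0x0a = c420092ee28f
query mem[0x0a]=0xc4, mem[0x0d]=0x2e, mem[0x0b]=0x20, mem[0x18]=0x2e, mem[0x03]=0x44

MEM[0x0a,0x0d,0x0b,0x18,0x03] = c4 2e 20 2e 44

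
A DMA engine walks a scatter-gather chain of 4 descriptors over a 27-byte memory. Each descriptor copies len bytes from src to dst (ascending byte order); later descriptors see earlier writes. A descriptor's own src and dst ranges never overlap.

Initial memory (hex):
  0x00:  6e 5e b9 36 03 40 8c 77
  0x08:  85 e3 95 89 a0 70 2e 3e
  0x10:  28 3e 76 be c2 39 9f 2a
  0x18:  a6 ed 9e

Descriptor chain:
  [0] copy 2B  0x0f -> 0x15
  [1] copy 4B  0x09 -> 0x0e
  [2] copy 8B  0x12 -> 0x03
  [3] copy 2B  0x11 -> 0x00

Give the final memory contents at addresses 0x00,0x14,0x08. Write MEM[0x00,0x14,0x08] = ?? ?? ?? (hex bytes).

#0 dst[0x15+2] := {0x3e,0x28}
#1 dst[0x0e+4] := {0xe3,0x95,0x89,0xa0}
#2 dst[0x03+8] := {0x76,0xbe,0xc2,0x3e,0x28,0x2a,0xa6,0xed}
#3 dst[0x00+2] := {0xa0,0x76}
query mem[0x00]=0xa0, mem[0x14]=0xc2, mem[0x08]=0x2a

MEM[0x00,0x14,0x08] = a0 c2 2a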